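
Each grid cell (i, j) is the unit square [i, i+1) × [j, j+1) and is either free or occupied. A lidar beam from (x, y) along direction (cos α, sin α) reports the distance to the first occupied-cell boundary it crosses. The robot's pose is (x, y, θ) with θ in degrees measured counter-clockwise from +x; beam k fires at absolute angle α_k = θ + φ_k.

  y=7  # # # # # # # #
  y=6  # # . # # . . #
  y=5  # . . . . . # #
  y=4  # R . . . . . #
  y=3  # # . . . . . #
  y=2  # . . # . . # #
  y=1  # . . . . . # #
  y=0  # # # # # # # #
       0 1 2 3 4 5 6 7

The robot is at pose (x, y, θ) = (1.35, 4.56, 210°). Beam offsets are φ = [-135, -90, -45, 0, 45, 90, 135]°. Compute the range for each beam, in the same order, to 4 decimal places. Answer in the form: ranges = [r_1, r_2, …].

ranges = [1.4908, 0.7000, 0.3623, 0.4041, 0.5798, 0.6466, 5.8493]

beam 1: φ=-135°, α=75°
  d=(0.2588,0.9659)  start (1,4)  tX=2.5114 tY=0.4555  stride 1/|dx|=3.8637 1/|dy|=1.0353
    cross y-line → (1,5), t=0.4555
    cross y-line → (1,6), t=1.4908 (wall)
  → r_1 = 1.4908
beam 2: φ=-90°, α=120°
  d=(-0.5000,0.8660)  start (1,4)  tX=0.7000 tY=0.5081  stride 1/|dx|=2.0000 1/|dy|=1.1547
    cross y-line → (1,5), t=0.5081
    cross x-line → (0,5), t=0.7000 (wall)
  → r_2 = 0.7000
beam 3: φ=-45°, α=165°
  d=(-0.9659,0.2588)  start (1,4)  tX=0.3623 tY=1.7000  stride 1/|dx|=1.0353 1/|dy|=3.8637
    cross x-line → (0,4), t=0.3623 (wall)
  → r_3 = 0.3623
beam 4: φ=0°, α=210°
  d=(-0.8660,-0.5000)  start (1,4)  tX=0.4041 tY=1.1200  stride 1/|dx|=1.1547 1/|dy|=2.0000
    cross x-line → (0,4), t=0.4041 (wall)
  → r_4 = 0.4041
beam 5: φ=45°, α=255°
  d=(-0.2588,-0.9659)  start (1,4)  tX=1.3523 tY=0.5798  stride 1/|dx|=3.8637 1/|dy|=1.0353
    cross y-line → (1,3), t=0.5798 (wall)
  → r_5 = 0.5798
beam 6: φ=90°, α=300°
  d=(0.5000,-0.8660)  start (1,4)  tX=1.3000 tY=0.6466  stride 1/|dx|=2.0000 1/|dy|=1.1547
    cross y-line → (1,3), t=0.6466 (wall)
  → r_6 = 0.6466
beam 7: φ=135°, α=345°
  d=(0.9659,-0.2588)  start (1,4)  tX=0.6729 tY=2.1637  stride 1/|dx|=1.0353 1/|dy|=3.8637
    cross x-line → (2,4), t=0.6729
    cross x-line → (3,4), t=1.7082
    cross y-line → (3,3), t=2.1637
    cross x-line → (4,3), t=2.7435
    cross x-line → (5,3), t=3.7788
    cross x-line → (6,3), t=4.8140
    cross x-line → (7,3), t=5.8493 (wall)
  → r_7 = 5.8493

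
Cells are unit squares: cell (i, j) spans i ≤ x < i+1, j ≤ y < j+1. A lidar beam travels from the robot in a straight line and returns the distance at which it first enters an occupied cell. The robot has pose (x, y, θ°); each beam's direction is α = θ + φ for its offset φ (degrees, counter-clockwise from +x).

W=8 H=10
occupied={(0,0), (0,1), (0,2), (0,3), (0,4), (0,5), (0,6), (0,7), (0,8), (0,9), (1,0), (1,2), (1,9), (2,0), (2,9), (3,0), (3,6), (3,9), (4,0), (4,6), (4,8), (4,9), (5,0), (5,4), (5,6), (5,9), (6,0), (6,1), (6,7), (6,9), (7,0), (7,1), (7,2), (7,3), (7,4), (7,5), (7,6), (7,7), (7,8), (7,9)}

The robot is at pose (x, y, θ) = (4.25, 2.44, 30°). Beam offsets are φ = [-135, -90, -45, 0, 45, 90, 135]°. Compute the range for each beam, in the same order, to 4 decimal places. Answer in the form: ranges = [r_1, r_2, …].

ranges = [1.4908, 1.6628, 1.8117, 3.1754, 3.6856, 6.5000, 3.3646]

beam 1: φ=-135°, α=255°
  d=(-0.2588,-0.9659)  start (4,2)  tX=0.9659 tY=0.4555  stride 1/|dx|=3.8637 1/|dy|=1.0353
    cross y-line → (4,1), t=0.4555
    cross x-line → (3,1), t=0.9659
    cross y-line → (3,0), t=1.4908 (wall)
  → r_1 = 1.4908
beam 2: φ=-90°, α=300°
  d=(0.5000,-0.8660)  start (4,2)  tX=1.5000 tY=0.5081  stride 1/|dx|=2.0000 1/|dy|=1.1547
    cross y-line → (4,1), t=0.5081
    cross x-line → (5,1), t=1.5000
    cross y-line → (5,0), t=1.6628 (wall)
  → r_2 = 1.6628
beam 3: φ=-45°, α=345°
  d=(0.9659,-0.2588)  start (4,2)  tX=0.7765 tY=1.7000  stride 1/|dx|=1.0353 1/|dy|=3.8637
    cross x-line → (5,2), t=0.7765
    cross y-line → (5,1), t=1.7000
    cross x-line → (6,1), t=1.8117 (wall)
  → r_3 = 1.8117
beam 4: φ=0°, α=30°
  d=(0.8660,0.5000)  start (4,2)  tX=0.8660 tY=1.1200  stride 1/|dx|=1.1547 1/|dy|=2.0000
    cross x-line → (5,2), t=0.8660
    cross y-line → (5,3), t=1.1200
    cross x-line → (6,3), t=2.0207
    cross y-line → (6,4), t=3.1200
    cross x-line → (7,4), t=3.1754 (wall)
  → r_4 = 3.1754
beam 5: φ=45°, α=75°
  d=(0.2588,0.9659)  start (4,2)  tX=2.8978 tY=0.5798  stride 1/|dx|=3.8637 1/|dy|=1.0353
    cross y-line → (4,3), t=0.5798
    cross y-line → (4,4), t=1.6150
    cross y-line → (4,5), t=2.6503
    cross x-line → (5,5), t=2.8978
    cross y-line → (5,6), t=3.6856 (wall)
  → r_5 = 3.6856
beam 6: φ=90°, α=120°
  d=(-0.5000,0.8660)  start (4,2)  tX=0.5000 tY=0.6466  stride 1/|dx|=2.0000 1/|dy|=1.1547
    cross x-line → (3,2), t=0.5000
    cross y-line → (3,3), t=0.6466
    cross y-line → (3,4), t=1.8013
    cross x-line → (2,4), t=2.5000
    cross y-line → (2,5), t=2.9560
    cross y-line → (2,6), t=4.1107
    cross x-line → (1,6), t=4.5000
    cross y-line → (1,7), t=5.2654
    cross y-line → (1,8), t=6.4201
    cross x-line → (0,8), t=6.5000 (wall)
  → r_6 = 6.5000
beam 7: φ=135°, α=165°
  d=(-0.9659,0.2588)  start (4,2)  tX=0.2588 tY=2.1637  stride 1/|dx|=1.0353 1/|dy|=3.8637
    cross x-line → (3,2), t=0.2588
    cross x-line → (2,2), t=1.2941
    cross y-line → (2,3), t=2.1637
    cross x-line → (1,3), t=2.3294
    cross x-line → (0,3), t=3.3646 (wall)
  → r_7 = 3.3646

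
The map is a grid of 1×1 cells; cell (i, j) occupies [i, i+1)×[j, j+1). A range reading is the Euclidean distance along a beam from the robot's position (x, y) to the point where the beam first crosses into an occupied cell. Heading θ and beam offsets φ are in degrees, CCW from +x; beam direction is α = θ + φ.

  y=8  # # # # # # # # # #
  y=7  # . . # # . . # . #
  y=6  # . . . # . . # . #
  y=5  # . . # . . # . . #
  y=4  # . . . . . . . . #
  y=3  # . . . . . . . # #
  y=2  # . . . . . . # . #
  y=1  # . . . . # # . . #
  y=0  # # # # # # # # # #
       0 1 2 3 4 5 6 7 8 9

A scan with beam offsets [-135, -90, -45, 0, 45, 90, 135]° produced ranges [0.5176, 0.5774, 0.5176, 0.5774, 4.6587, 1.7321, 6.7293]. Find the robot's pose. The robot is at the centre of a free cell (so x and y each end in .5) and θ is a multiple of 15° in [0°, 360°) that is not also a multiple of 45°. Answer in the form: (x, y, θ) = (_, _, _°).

(x, y, θ) = (7.5, 3.5, 30°)

Enumerate (i+0.5, j+0.5, θ) over the 45 free cells and 16 admissible headings. For each, cast all 7 beams and compare to the given ranges.
  (6.5, 7.5, 150°): beam 4 = 1.0000 ≠ 0.5774 ✗
  (3.5, 4.5, 120°): beam 1 = 4.6587 ≠ 0.5176 ✗
  (1.5, 6.5, 165°): beam 1 = 1.7321 ≠ 0.5176 ✗
  (3.5, 6.5, 165°): beam 1 = 0.5774 ≠ 0.5176 ✗
  …
  (7.5, 3.5, 30°): r_1=0.5176, r_2=0.5774, r_3=0.5176, r_4=0.5774, r_5=4.6587, r_6=1.7321, r_7=6.7293 — all match ✓
Only this pose fits every beam.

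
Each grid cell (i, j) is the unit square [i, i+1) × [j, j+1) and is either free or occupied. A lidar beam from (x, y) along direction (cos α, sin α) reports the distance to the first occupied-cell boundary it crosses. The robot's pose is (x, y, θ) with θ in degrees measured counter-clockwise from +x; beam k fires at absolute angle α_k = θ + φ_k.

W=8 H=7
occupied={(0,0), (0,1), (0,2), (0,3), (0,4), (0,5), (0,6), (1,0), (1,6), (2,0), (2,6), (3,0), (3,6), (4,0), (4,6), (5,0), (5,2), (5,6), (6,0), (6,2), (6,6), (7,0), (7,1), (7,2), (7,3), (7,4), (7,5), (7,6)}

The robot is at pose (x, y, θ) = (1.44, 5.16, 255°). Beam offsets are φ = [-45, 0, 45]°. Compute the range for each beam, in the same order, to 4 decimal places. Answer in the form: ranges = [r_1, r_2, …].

ranges = [0.5081, 1.7000, 4.8036]

beam 1: φ=-45°, α=210°
  dir = (cos 210°, sin 210°) = (-0.8660, -0.5000); from cell (1,5)
  next x-line at t=0.5081, next y-line at t=0.3200; Δt_x=1.1547, Δt_y=2.0000
    y: enter (1,4) at t=0.3200
    x: enter (0,4) at t=0.5081 ← occupied
  → r_1 = 0.5081
beam 2: φ=0°, α=255°
  dir = (cos 255°, sin 255°) = (-0.2588, -0.9659); from cell (1,5)
  next x-line at t=1.7000, next y-line at t=0.1656; Δt_x=3.8637, Δt_y=1.0353
    y: enter (1,4) at t=0.1656
    y: enter (1,3) at t=1.2009
    x: enter (0,3) at t=1.7000 ← occupied
  → r_2 = 1.7000
beam 3: φ=45°, α=300°
  dir = (cos 300°, sin 300°) = (0.5000, -0.8660); from cell (1,5)
  next x-line at t=1.1200, next y-line at t=0.1848; Δt_x=2.0000, Δt_y=1.1547
    y: enter (1,4) at t=0.1848
    x: enter (2,4) at t=1.1200
    y: enter (2,3) at t=1.3395
    y: enter (2,2) at t=2.4942
    x: enter (3,2) at t=3.1200
    y: enter (3,1) at t=3.6489
    y: enter (3,0) at t=4.8036 ← occupied
  → r_3 = 4.8036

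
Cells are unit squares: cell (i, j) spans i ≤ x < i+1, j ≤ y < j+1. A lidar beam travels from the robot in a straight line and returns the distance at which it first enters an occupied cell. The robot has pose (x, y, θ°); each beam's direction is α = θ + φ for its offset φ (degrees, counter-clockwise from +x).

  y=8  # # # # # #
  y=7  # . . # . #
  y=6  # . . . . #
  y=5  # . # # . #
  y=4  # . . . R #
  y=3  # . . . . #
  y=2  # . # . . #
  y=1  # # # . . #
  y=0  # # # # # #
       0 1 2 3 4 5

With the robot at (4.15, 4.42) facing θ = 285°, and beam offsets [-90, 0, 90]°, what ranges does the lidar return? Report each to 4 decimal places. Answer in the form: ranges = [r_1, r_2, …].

ranges = [3.2611, 3.2841, 0.8800]

beam 1: φ=-90°, α=195°
  dir = (cos 195°, sin 195°) = (-0.9659, -0.2588); from cell (4,4)
  next x-line at t=0.1553, next y-line at t=1.6228; Δt_x=1.0353, Δt_y=3.8637
    x: enter (3,4) at t=0.1553
    x: enter (2,4) at t=1.1906
    y: enter (2,3) at t=1.6228
    x: enter (1,3) at t=2.2258
    x: enter (0,3) at t=3.2611 ← occupied
  → r_1 = 3.2611
beam 2: φ=0°, α=285°
  dir = (cos 285°, sin 285°) = (0.2588, -0.9659); from cell (4,4)
  next x-line at t=3.2841, next y-line at t=0.4348; Δt_x=3.8637, Δt_y=1.0353
    y: enter (4,3) at t=0.4348
    y: enter (4,2) at t=1.4701
    y: enter (4,1) at t=2.5054
    x: enter (5,1) at t=3.2841 ← occupied
  → r_2 = 3.2841
beam 3: φ=90°, α=15°
  dir = (cos 15°, sin 15°) = (0.9659, 0.2588); from cell (4,4)
  next x-line at t=0.8800, next y-line at t=2.2409; Δt_x=1.0353, Δt_y=3.8637
    x: enter (5,4) at t=0.8800 ← occupied
  → r_3 = 0.8800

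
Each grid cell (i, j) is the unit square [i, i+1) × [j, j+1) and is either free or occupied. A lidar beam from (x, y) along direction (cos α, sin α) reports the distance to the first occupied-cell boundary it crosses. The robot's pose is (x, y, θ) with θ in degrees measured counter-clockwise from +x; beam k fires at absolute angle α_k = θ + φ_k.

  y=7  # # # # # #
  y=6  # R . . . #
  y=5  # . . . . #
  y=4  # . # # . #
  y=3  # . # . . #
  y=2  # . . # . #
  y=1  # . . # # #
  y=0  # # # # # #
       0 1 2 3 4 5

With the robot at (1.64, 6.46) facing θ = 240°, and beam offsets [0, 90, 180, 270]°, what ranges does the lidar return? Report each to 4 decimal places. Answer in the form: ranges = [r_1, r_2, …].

ranges = [1.2800, 3.8798, 0.6235, 0.7390]

beam 1: φ=0°, α=240°
  cosα=-0.5000 sinα=-0.8660 | (1,6) | tMaxX 1.2800 tMaxY 0.5312 | tΔX 2.0000 tΔY 1.1547
    t=0.5312 [y] (1,5)
    t=1.2800 [x] (0,5) — stop
  → r_1 = 1.2800
beam 2: φ=90°, α=330°
  cosα=0.8660 sinα=-0.5000 | (1,6) | tMaxX 0.4157 tMaxY 0.9200 | tΔX 1.1547 tΔY 2.0000
    t=0.4157 [x] (2,6)
    t=0.9200 [y] (2,5)
    t=1.5704 [x] (3,5)
    t=2.7251 [x] (4,5)
    t=2.9200 [y] (4,4)
    t=3.8798 [x] (5,4) — stop
  → r_2 = 3.8798
beam 3: φ=180°, α=60°
  cosα=0.5000 sinα=0.8660 | (1,6) | tMaxX 0.7200 tMaxY 0.6235 | tΔX 2.0000 tΔY 1.1547
    t=0.6235 [y] (1,7) — stop
  → r_3 = 0.6235
beam 4: φ=270°, α=150°
  cosα=-0.8660 sinα=0.5000 | (1,6) | tMaxX 0.7390 tMaxY 1.0800 | tΔX 1.1547 tΔY 2.0000
    t=0.7390 [x] (0,6) — stop
  → r_4 = 0.7390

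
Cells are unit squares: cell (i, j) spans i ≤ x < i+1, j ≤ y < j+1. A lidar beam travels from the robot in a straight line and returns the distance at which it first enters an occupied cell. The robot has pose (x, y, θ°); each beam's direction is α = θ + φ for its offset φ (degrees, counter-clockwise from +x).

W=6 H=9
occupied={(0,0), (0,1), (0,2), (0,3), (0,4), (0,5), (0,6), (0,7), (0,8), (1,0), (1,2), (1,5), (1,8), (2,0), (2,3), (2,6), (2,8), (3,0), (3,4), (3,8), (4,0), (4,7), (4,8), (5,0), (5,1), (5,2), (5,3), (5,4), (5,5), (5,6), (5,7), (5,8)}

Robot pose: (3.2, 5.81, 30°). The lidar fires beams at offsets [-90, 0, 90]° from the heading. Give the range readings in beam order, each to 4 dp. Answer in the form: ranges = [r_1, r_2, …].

beam 1: φ=-90°, α=300°
  cosα=0.5000 sinα=-0.8660 | (3,5) | tMaxX 1.6000 tMaxY 0.9353 | tΔX 2.0000 tΔY 1.1547
    t=0.9353 [y] (3,4) — stop
  → r_1 = 0.9353
beam 2: φ=0°, α=30°
  cosα=0.8660 sinα=0.5000 | (3,5) | tMaxX 0.9238 tMaxY 0.3800 | tΔX 1.1547 tΔY 2.0000
    t=0.3800 [y] (3,6)
    t=0.9238 [x] (4,6)
    t=2.0785 [x] (5,6) — stop
  → r_2 = 2.0785
beam 3: φ=90°, α=120°
  cosα=-0.5000 sinα=0.8660 | (3,5) | tMaxX 0.4000 tMaxY 0.2194 | tΔX 2.0000 tΔY 1.1547
    t=0.2194 [y] (3,6)
    t=0.4000 [x] (2,6) — stop
  → r_3 = 0.4000

ranges = [0.9353, 2.0785, 0.4000]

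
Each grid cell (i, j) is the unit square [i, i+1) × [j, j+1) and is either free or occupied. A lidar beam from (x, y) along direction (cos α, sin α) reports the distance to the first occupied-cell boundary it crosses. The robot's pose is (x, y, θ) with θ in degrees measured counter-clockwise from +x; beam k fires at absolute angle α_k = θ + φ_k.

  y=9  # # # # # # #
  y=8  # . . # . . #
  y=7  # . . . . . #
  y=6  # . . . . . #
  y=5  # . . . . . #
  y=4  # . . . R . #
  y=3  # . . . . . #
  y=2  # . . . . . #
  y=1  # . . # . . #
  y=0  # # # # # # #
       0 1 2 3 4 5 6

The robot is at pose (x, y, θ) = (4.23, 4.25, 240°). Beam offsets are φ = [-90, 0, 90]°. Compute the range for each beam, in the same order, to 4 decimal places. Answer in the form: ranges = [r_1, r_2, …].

ranges = [3.7297, 3.7528, 2.0438]

beam 1: φ=-90°, α=150°
  cosα=-0.8660 sinα=0.5000 | (4,4) | tMaxX 0.2656 tMaxY 1.5000 | tΔX 1.1547 tΔY 2.0000
    t=0.2656 [x] (3,4)
    t=1.4203 [x] (2,4)
    t=1.5000 [y] (2,5)
    t=2.5750 [x] (1,5)
    t=3.5000 [y] (1,6)
    t=3.7297 [x] (0,6) — stop
  → r_1 = 3.7297
beam 2: φ=0°, α=240°
  cosα=-0.5000 sinα=-0.8660 | (4,4) | tMaxX 0.4600 tMaxY 0.2887 | tΔX 2.0000 tΔY 1.1547
    t=0.2887 [y] (4,3)
    t=0.4600 [x] (3,3)
    t=1.4434 [y] (3,2)
    t=2.4600 [x] (2,2)
    t=2.5981 [y] (2,1)
    t=3.7528 [y] (2,0) — stop
  → r_2 = 3.7528
beam 3: φ=90°, α=330°
  cosα=0.8660 sinα=-0.5000 | (4,4) | tMaxX 0.8891 tMaxY 0.5000 | tΔX 1.1547 tΔY 2.0000
    t=0.5000 [y] (4,3)
    t=0.8891 [x] (5,3)
    t=2.0438 [x] (6,3) — stop
  → r_3 = 2.0438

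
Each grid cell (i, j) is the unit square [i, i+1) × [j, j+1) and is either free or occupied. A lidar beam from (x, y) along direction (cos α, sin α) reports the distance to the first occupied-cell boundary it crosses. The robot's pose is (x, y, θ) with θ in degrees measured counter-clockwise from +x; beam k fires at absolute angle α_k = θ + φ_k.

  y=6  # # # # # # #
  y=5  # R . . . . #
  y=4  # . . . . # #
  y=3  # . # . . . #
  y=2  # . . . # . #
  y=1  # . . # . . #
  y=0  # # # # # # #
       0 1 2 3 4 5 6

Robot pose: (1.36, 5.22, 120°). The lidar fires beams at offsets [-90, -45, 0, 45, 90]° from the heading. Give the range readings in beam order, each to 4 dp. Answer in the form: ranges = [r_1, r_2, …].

beam 1: φ=-90°, α=30°
  cosα=0.8660 sinα=0.5000 | (1,5) | tMaxX 0.7390 tMaxY 1.5600 | tΔX 1.1547 tΔY 2.0000
    t=0.7390 [x] (2,5)
    t=1.5600 [y] (2,6) — stop
  → r_1 = 1.5600
beam 2: φ=-45°, α=75°
  cosα=0.2588 sinα=0.9659 | (1,5) | tMaxX 2.4728 tMaxY 0.8075 | tΔX 3.8637 tΔY 1.0353
    t=0.8075 [y] (1,6) — stop
  → r_2 = 0.8075
beam 3: φ=0°, α=120°
  cosα=-0.5000 sinα=0.8660 | (1,5) | tMaxX 0.7200 tMaxY 0.9007 | tΔX 2.0000 tΔY 1.1547
    t=0.7200 [x] (0,5) — stop
  → r_3 = 0.7200
beam 4: φ=45°, α=165°
  cosα=-0.9659 sinα=0.2588 | (1,5) | tMaxX 0.3727 tMaxY 3.0137 | tΔX 1.0353 tΔY 3.8637
    t=0.3727 [x] (0,5) — stop
  → r_4 = 0.3727
beam 5: φ=90°, α=210°
  cosα=-0.8660 sinα=-0.5000 | (1,5) | tMaxX 0.4157 tMaxY 0.4400 | tΔX 1.1547 tΔY 2.0000
    t=0.4157 [x] (0,5) — stop
  → r_5 = 0.4157

ranges = [1.5600, 0.8075, 0.7200, 0.3727, 0.4157]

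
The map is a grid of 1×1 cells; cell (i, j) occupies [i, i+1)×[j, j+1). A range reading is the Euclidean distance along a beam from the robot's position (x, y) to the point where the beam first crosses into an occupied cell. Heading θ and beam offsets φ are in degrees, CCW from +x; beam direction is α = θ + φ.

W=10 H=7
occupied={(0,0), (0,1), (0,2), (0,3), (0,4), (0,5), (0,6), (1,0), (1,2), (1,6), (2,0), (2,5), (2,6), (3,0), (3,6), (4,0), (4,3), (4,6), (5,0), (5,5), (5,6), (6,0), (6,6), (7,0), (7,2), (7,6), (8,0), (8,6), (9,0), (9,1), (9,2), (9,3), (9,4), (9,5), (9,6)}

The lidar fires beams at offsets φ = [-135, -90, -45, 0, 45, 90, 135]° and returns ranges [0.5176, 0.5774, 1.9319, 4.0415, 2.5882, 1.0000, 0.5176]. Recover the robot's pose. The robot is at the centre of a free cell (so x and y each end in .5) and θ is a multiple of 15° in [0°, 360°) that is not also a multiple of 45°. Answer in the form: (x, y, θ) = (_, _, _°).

Candidates: 35 free-cell centres × 16 headings = 560 poses. Raycast each; keep the one whose scan matches to 4 dp.
  (5.5, 2.5, 165°): beam 1 = 4.0415 ≠ 0.5176 ✗
  (8.5, 2.5, 330°): beam 2 = 1.7321 ≠ 0.5774 ✗
  (7.5, 4.5, 60°): beam 1 = 1.5529 ≠ 0.5176 ✗
  …
  (8.5, 5.5, 210°): r_1=0.5176, r_2=0.5774, r_3=1.9319, r_4=4.0415, r_5=2.5882, r_6=1.0000, r_7=0.5176 — all match ✓
No second candidate reproduces the full scan.

(x, y, θ) = (8.5, 5.5, 210°)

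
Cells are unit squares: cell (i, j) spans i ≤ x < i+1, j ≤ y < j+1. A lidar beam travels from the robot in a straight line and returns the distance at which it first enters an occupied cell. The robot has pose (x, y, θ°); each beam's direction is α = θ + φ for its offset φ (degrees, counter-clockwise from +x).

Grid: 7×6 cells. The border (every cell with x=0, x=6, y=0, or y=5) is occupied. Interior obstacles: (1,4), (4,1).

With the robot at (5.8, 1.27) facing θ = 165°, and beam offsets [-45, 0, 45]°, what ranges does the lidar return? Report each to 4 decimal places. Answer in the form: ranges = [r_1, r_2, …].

beam 1: φ=-45°, α=120°
  cosα=-0.5000 sinα=0.8660 | (5,1) | tMaxX 1.6000 tMaxY 0.8429 | tΔX 2.0000 tΔY 1.1547
    t=0.8429 [y] (5,2)
    t=1.6000 [x] (4,2)
    t=1.9976 [y] (4,3)
    t=3.1523 [y] (4,4)
    t=3.6000 [x] (3,4)
    t=4.3070 [y] (3,5) — stop
  → r_1 = 4.3070
beam 2: φ=0°, α=165°
  cosα=-0.9659 sinα=0.2588 | (5,1) | tMaxX 0.8282 tMaxY 2.8205 | tΔX 1.0353 tΔY 3.8637
    t=0.8282 [x] (4,1) — stop
  → r_2 = 0.8282
beam 3: φ=45°, α=210°
  cosα=-0.8660 sinα=-0.5000 | (5,1) | tMaxX 0.9238 tMaxY 0.5400 | tΔX 1.1547 tΔY 2.0000
    t=0.5400 [y] (5,0) — stop
  → r_3 = 0.5400

ranges = [4.3070, 0.8282, 0.5400]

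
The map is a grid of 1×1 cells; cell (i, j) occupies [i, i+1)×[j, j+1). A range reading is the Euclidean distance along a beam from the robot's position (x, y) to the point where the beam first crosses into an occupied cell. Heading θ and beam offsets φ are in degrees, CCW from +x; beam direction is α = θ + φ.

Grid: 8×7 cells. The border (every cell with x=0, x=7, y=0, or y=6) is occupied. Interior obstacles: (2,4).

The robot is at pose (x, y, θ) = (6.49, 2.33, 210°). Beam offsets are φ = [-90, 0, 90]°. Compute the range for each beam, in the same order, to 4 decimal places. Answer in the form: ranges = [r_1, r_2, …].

ranges = [4.2378, 2.6600, 1.0200]

beam 1: φ=-90°, α=120°
  cosα=-0.5000 sinα=0.8660 | (6,2) | tMaxX 0.9800 tMaxY 0.7736 | tΔX 2.0000 tΔY 1.1547
    t=0.7736 [y] (6,3)
    t=0.9800 [x] (5,3)
    t=1.9283 [y] (5,4)
    t=2.9800 [x] (4,4)
    t=3.0831 [y] (4,5)
    t=4.2378 [y] (4,6) — stop
  → r_1 = 4.2378
beam 2: φ=0°, α=210°
  cosα=-0.8660 sinα=-0.5000 | (6,2) | tMaxX 0.5658 tMaxY 0.6600 | tΔX 1.1547 tΔY 2.0000
    t=0.5658 [x] (5,2)
    t=0.6600 [y] (5,1)
    t=1.7205 [x] (4,1)
    t=2.6600 [y] (4,0) — stop
  → r_2 = 2.6600
beam 3: φ=90°, α=300°
  cosα=0.5000 sinα=-0.8660 | (6,2) | tMaxX 1.0200 tMaxY 0.3811 | tΔX 2.0000 tΔY 1.1547
    t=0.3811 [y] (6,1)
    t=1.0200 [x] (7,1) — stop
  → r_3 = 1.0200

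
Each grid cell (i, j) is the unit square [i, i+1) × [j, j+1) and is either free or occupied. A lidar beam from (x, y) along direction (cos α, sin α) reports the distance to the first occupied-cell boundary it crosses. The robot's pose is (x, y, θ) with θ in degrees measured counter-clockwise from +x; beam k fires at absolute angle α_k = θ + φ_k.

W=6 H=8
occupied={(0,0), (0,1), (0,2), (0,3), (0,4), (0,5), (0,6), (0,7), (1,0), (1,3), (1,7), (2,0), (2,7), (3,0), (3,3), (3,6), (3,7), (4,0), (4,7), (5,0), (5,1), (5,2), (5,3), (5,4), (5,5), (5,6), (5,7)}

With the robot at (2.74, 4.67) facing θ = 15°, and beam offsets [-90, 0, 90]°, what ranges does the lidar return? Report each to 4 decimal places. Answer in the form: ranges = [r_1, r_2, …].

beam 1: φ=-90°, α=285°
  direction (0.2588, -0.9659); cell (2,4); t to first gridline: x 1.0046, y 0.6936 (then +3.8637 / +1.0353)
    (2,3) via y @ 0.6936
    (3,3) via x @ 1.0046  # hit
  → r_1 = 1.0046
beam 2: φ=0°, α=15°
  direction (0.9659, 0.2588); cell (2,4); t to first gridline: x 0.2692, y 1.2750 (then +1.0353 / +3.8637)
    (3,4) via x @ 0.2692
    (3,5) via y @ 1.2750
    (4,5) via x @ 1.3044
    (5,5) via x @ 2.3397  # hit
  → r_2 = 2.3397
beam 3: φ=90°, α=105°
  direction (-0.2588, 0.9659); cell (2,4); t to first gridline: x 2.8591, y 0.3416 (then +3.8637 / +1.0353)
    (2,5) via y @ 0.3416
    (2,6) via y @ 1.3769
    (2,7) via y @ 2.4122  # hit
  → r_3 = 2.4122

ranges = [1.0046, 2.3397, 2.4122]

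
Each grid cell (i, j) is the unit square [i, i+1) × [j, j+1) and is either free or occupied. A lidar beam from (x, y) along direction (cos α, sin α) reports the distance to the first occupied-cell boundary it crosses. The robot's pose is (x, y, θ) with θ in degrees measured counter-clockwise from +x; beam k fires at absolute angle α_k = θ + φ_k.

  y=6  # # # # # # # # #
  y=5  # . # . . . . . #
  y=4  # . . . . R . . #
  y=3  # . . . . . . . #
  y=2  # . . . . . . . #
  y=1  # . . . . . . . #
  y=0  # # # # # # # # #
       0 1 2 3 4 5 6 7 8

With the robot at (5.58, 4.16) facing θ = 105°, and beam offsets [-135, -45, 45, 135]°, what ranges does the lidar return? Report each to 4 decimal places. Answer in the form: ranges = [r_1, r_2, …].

beam 1: φ=-135°, α=330°
  direction (0.8660, -0.5000); cell (5,4); t to first gridline: x 0.4850, y 0.3200 (then +1.1547 / +2.0000)
    (5,3) via y @ 0.3200
    (6,3) via x @ 0.4850
    (7,3) via x @ 1.6397
    (7,2) via y @ 2.3200
    (8,2) via x @ 2.7944  # hit
  → r_1 = 2.7944
beam 2: φ=-45°, α=60°
  direction (0.5000, 0.8660); cell (5,4); t to first gridline: x 0.8400, y 0.9699 (then +2.0000 / +1.1547)
    (6,4) via x @ 0.8400
    (6,5) via y @ 0.9699
    (6,6) via y @ 2.1246  # hit
  → r_2 = 2.1246
beam 3: φ=45°, α=150°
  direction (-0.8660, 0.5000); cell (5,4); t to first gridline: x 0.6697, y 1.6800 (then +1.1547 / +2.0000)
    (4,4) via x @ 0.6697
    (4,5) via y @ 1.6800
    (3,5) via x @ 1.8244
    (2,5) via x @ 2.9791  # hit
  → r_3 = 2.9791
beam 4: φ=135°, α=240°
  direction (-0.5000, -0.8660); cell (5,4); t to first gridline: x 1.1600, y 0.1848 (then +2.0000 / +1.1547)
    (5,3) via y @ 0.1848
    (4,3) via x @ 1.1600
    (4,2) via y @ 1.3395
    (4,1) via y @ 2.4942
    (3,1) via x @ 3.1600
    (3,0) via y @ 3.6489  # hit
  → r_4 = 3.6489

ranges = [2.7944, 2.1246, 2.9791, 3.6489]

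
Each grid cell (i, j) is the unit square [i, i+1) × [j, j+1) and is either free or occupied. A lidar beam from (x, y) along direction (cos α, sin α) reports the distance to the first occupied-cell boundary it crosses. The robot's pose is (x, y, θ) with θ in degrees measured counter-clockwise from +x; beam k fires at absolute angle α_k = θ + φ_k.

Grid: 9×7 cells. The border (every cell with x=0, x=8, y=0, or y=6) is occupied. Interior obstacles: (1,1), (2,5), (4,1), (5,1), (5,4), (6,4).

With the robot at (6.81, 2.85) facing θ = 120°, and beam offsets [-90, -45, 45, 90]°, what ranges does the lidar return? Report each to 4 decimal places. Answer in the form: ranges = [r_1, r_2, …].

beam 1: φ=-90°, α=30°
  dir = (cos 30°, sin 30°) = (0.8660, 0.5000); from cell (6,2)
  next x-line at t=0.2194, next y-line at t=0.3000; Δt_x=1.1547, Δt_y=2.0000
    x: enter (7,2) at t=0.2194
    y: enter (7,3) at t=0.3000
    x: enter (8,3) at t=1.3741 ← occupied
  → r_1 = 1.3741
beam 2: φ=-45°, α=75°
  dir = (cos 75°, sin 75°) = (0.2588, 0.9659); from cell (6,2)
  next x-line at t=0.7341, next y-line at t=0.1553; Δt_x=3.8637, Δt_y=1.0353
    y: enter (6,3) at t=0.1553
    x: enter (7,3) at t=0.7341
    y: enter (7,4) at t=1.1906
    y: enter (7,5) at t=2.2258
    y: enter (7,6) at t=3.2611 ← occupied
  → r_2 = 3.2611
beam 3: φ=45°, α=165°
  dir = (cos 165°, sin 165°) = (-0.9659, 0.2588); from cell (6,2)
  next x-line at t=0.8386, next y-line at t=0.5796; Δt_x=1.0353, Δt_y=3.8637
    y: enter (6,3) at t=0.5796
    x: enter (5,3) at t=0.8386
    x: enter (4,3) at t=1.8738
    x: enter (3,3) at t=2.9091
    x: enter (2,3) at t=3.9444
    y: enter (2,4) at t=4.4433
    x: enter (1,4) at t=4.9797
    x: enter (0,4) at t=6.0150 ← occupied
  → r_3 = 6.0150
beam 4: φ=90°, α=210°
  dir = (cos 210°, sin 210°) = (-0.8660, -0.5000); from cell (6,2)
  next x-line at t=0.9353, next y-line at t=1.7000; Δt_x=1.1547, Δt_y=2.0000
    x: enter (5,2) at t=0.9353
    y: enter (5,1) at t=1.7000 ← occupied
  → r_4 = 1.7000

ranges = [1.3741, 3.2611, 6.0150, 1.7000]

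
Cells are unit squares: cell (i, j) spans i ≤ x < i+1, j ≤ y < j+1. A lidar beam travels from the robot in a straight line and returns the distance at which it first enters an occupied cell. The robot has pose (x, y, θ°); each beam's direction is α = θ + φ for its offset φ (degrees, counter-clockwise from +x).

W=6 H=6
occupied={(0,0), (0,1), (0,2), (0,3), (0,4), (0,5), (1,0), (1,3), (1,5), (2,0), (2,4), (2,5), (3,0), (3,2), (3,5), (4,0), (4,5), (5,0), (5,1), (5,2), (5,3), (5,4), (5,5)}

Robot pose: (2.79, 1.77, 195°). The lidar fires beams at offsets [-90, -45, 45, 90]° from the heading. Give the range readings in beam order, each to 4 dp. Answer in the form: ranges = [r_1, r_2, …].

ranges = [2.3087, 2.0669, 0.8891, 0.7972]

beam 1: φ=-90°, α=105°
  direction (-0.2588, 0.9659); cell (2,1); t to first gridline: x 3.0523, y 0.2381 (then +3.8637 / +1.0353)
    (2,2) via y @ 0.2381
    (2,3) via y @ 1.2734
    (2,4) via y @ 2.3087  # hit
  → r_1 = 2.3087
beam 2: φ=-45°, α=150°
  direction (-0.8660, 0.5000); cell (2,1); t to first gridline: x 0.9122, y 0.4600 (then +1.1547 / +2.0000)
    (2,2) via y @ 0.4600
    (1,2) via x @ 0.9122
    (0,2) via x @ 2.0669  # hit
  → r_2 = 2.0669
beam 3: φ=45°, α=240°
  direction (-0.5000, -0.8660); cell (2,1); t to first gridline: x 1.5800, y 0.8891 (then +2.0000 / +1.1547)
    (2,0) via y @ 0.8891  # hit
  → r_3 = 0.8891
beam 4: φ=90°, α=285°
  direction (0.2588, -0.9659); cell (2,1); t to first gridline: x 0.8114, y 0.7972 (then +3.8637 / +1.0353)
    (2,0) via y @ 0.7972  # hit
  → r_4 = 0.7972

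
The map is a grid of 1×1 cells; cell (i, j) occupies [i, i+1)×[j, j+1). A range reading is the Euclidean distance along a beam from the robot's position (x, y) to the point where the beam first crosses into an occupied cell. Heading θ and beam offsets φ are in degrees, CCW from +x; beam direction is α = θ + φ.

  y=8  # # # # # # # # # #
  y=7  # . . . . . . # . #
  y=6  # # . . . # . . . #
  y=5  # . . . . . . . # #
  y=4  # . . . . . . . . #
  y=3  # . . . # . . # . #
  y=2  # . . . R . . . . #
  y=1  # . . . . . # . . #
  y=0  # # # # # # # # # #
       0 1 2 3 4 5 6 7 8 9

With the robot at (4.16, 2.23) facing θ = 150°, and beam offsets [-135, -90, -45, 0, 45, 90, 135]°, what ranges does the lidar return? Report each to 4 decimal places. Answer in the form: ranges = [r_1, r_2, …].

beam 1: φ=-135°, α=15°
  d=(0.9659,0.2588)  start (4,2)  tX=0.8696 tY=2.9751  stride 1/|dx|=1.0353 1/|dy|=3.8637
    cross x-line → (5,2), t=0.8696
    cross x-line → (6,2), t=1.9049
    cross x-line → (7,2), t=2.9402
    cross y-line → (7,3), t=2.9751 (wall)
  → r_1 = 2.9751
beam 2: φ=-90°, α=60°
  d=(0.5000,0.8660)  start (4,2)  tX=1.6800 tY=0.8891  stride 1/|dx|=2.0000 1/|dy|=1.1547
    cross y-line → (4,3), t=0.8891 (wall)
  → r_2 = 0.8891
beam 3: φ=-45°, α=105°
  d=(-0.2588,0.9659)  start (4,2)  tX=0.6182 tY=0.7972  stride 1/|dx|=3.8637 1/|dy|=1.0353
    cross x-line → (3,2), t=0.6182
    cross y-line → (3,3), t=0.7972
    cross y-line → (3,4), t=1.8324
    cross y-line → (3,5), t=2.8677
    cross y-line → (3,6), t=3.9030
    cross x-line → (2,6), t=4.4819
    cross y-line → (2,7), t=4.9383
    cross y-line → (2,8), t=5.9735 (wall)
  → r_3 = 5.9735
beam 4: φ=0°, α=150°
  d=(-0.8660,0.5000)  start (4,2)  tX=0.1848 tY=1.5400  stride 1/|dx|=1.1547 1/|dy|=2.0000
    cross x-line → (3,2), t=0.1848
    cross x-line → (2,2), t=1.3395
    cross y-line → (2,3), t=1.5400
    cross x-line → (1,3), t=2.4942
    cross y-line → (1,4), t=3.5400
    cross x-line → (0,4), t=3.6489 (wall)
  → r_4 = 3.6489
beam 5: φ=45°, α=195°
  d=(-0.9659,-0.2588)  start (4,2)  tX=0.1656 tY=0.8887  stride 1/|dx|=1.0353 1/|dy|=3.8637
    cross x-line → (3,2), t=0.1656
    cross y-line → (3,1), t=0.8887
    cross x-line → (2,1), t=1.2009
    cross x-line → (1,1), t=2.2362
    cross x-line → (0,1), t=3.2715 (wall)
  → r_5 = 3.2715
beam 6: φ=90°, α=240°
  d=(-0.5000,-0.8660)  start (4,2)  tX=0.3200 tY=0.2656  stride 1/|dx|=2.0000 1/|dy|=1.1547
    cross y-line → (4,1), t=0.2656
    cross x-line → (3,1), t=0.3200
    cross y-line → (3,0), t=1.4203 (wall)
  → r_6 = 1.4203
beam 7: φ=135°, α=285°
  d=(0.2588,-0.9659)  start (4,2)  tX=3.2455 tY=0.2381  stride 1/|dx|=3.8637 1/|dy|=1.0353
    cross y-line → (4,1), t=0.2381
    cross y-line → (4,0), t=1.2734 (wall)
  → r_7 = 1.2734

ranges = [2.9751, 0.8891, 5.9735, 3.6489, 3.2715, 1.4203, 1.2734]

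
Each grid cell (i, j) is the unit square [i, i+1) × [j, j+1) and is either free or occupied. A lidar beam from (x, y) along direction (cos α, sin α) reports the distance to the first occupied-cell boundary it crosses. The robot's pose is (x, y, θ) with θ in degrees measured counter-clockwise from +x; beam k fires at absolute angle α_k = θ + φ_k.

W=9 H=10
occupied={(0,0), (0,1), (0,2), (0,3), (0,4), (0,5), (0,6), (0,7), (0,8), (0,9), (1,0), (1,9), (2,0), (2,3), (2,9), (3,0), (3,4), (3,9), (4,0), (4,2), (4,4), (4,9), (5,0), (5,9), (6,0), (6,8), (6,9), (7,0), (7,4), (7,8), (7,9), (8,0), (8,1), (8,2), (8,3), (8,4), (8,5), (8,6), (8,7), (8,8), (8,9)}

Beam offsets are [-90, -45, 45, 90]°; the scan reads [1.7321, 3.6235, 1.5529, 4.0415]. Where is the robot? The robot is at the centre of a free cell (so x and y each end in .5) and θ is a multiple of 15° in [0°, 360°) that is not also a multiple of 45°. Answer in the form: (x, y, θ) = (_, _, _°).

Enumerate (i+0.5, j+0.5, θ) over the 49 free cells and 16 admissible headings. For each, cast all 4 beams and compare to the given ranges.
  (5.5, 1.5, 345°): beam 1 = 0.5176 ≠ 1.7321 ✗
  (5.5, 5.5, 345°): beam 1 = 2.5882 ≠ 1.7321 ✗
  (2.5, 6.5, 120°): beam 1 = 4.0415 ≠ 1.7321 ✗
  …
  (5.5, 4.5, 330°): r_1=1.7321, r_2=3.6235, r_3=1.5529, r_4=4.0415 — all match ✓
Unique over the lattice → pose = (5.5, 4.5, 330°).

(x, y, θ) = (5.5, 4.5, 330°)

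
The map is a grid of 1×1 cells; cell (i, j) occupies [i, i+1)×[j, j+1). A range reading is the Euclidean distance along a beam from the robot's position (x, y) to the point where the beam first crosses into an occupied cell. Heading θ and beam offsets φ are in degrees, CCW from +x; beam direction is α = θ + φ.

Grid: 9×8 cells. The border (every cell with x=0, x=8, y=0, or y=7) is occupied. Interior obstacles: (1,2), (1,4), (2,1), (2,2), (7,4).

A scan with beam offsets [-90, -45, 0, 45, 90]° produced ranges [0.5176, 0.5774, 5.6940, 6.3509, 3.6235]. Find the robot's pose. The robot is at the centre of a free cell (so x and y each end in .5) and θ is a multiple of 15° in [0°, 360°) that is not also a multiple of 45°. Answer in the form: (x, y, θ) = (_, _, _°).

Candidates: 37 free-cell centres × 16 headings = 592 poses. Raycast each; keep the one whose scan matches to 4 dp.
  (5.5, 4.5, 345°): beam 1 = 3.6235 ≠ 0.5176 ✗
  (3.5, 4.5, 60°): beam 1 = 5.1962 ≠ 0.5176 ✗
  (7.5, 6.5, 255°): beam 1 = 1.9319 ≠ 0.5176 ✗
  (6.5, 4.5, 345°): beam 1 = 3.6235 ≠ 0.5176 ✗
  (4.5, 6.5, 300°): beam 1 = 3.0000 ≠ 0.5176 ✗
  …
  (2.5, 3.5, 345°): r_1=0.5176, r_2=0.5774, r_3=5.6940, r_4=6.3509, r_5=3.6235 — all match ✓
Unique over the lattice → pose = (2.5, 3.5, 345°).

(x, y, θ) = (2.5, 3.5, 345°)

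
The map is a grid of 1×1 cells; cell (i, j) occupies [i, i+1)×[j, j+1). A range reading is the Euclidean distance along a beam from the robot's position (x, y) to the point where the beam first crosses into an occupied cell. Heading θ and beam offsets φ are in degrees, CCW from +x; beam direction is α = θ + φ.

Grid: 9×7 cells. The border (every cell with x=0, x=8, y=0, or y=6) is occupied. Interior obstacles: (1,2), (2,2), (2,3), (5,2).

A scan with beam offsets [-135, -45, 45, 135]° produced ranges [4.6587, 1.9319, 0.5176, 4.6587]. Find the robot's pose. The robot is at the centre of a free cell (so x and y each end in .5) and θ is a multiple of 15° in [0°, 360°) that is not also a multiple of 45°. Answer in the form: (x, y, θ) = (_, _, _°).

Candidates: 31 free-cell centres × 16 headings = 496 poses. Raycast each; keep the one whose scan matches to 4 dp.
  (7.5, 2.5, 120°): beam 1 = 0.5176 ≠ 4.6587 ✗
  (4.5, 5.5, 15°): beam 1 = 3.0000 ≠ 4.6587 ✗
  (1.5, 4.5, 195°): beam 1 = 1.7321 ≠ 4.6587 ✗
  (3.5, 3.5, 345°): beam 1 = 0.5774 ≠ 4.6587 ✗
  (4.5, 2.5, 60°): beam 1 = 1.5529 ≠ 4.6587 ✗
  …
  (5.5, 5.5, 60°): r_1=4.6587, r_2=1.9319, r_3=0.5176, r_4=4.6587 — all match ✓
Only this pose fits every beam.

(x, y, θ) = (5.5, 5.5, 60°)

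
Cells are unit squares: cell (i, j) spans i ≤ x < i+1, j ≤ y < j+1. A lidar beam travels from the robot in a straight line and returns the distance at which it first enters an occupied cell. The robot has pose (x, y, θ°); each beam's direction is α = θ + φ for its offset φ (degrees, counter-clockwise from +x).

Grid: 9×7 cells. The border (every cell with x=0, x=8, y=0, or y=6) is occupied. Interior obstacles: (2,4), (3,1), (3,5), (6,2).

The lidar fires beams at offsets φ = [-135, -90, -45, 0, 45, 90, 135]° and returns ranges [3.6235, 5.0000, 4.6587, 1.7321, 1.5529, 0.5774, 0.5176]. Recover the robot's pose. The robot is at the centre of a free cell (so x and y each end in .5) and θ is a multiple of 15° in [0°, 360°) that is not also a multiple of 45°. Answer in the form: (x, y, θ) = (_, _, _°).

(x, y, θ) = (6.5, 5.5, 330°)

Enumerate (i+0.5, j+0.5, θ) over the 31 free cells and 16 admissible headings. For each, cast all 7 beams and compare to the given ranges.
  (4.5, 1.5, 240°): beam 2 = 0.5774 ≠ 5.0000 ✗
  (3.5, 3.5, 345°): beam 1 = 2.8868 ≠ 3.6235 ✗
  (7.5, 2.5, 255°): beam 1 = 4.0415 ≠ 3.6235 ✗
  (3.5, 3.5, 255°): beam 1 = 1.0000 ≠ 3.6235 ✗
  …
  (6.5, 5.5, 330°): r_1=3.6235, r_2=5.0000, r_3=4.6587, r_4=1.7321, r_5=1.5529, r_6=0.5774, r_7=0.5176 — all match ✓
Only this pose fits every beam.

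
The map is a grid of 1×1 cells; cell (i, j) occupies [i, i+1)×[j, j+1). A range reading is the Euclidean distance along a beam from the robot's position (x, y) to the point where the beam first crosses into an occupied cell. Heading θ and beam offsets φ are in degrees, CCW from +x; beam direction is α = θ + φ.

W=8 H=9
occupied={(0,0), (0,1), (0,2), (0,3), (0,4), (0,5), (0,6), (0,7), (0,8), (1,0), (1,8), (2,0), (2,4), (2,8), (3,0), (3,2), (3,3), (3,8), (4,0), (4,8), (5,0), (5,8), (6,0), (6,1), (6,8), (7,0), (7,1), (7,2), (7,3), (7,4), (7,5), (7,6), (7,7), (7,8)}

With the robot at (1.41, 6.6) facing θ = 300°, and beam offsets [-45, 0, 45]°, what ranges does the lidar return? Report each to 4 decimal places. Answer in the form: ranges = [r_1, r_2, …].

ranges = [1.5841, 1.8475, 5.7872]

beam 1: φ=-45°, α=255°
  d=(-0.2588,-0.9659)  start (1,6)  tX=1.5841 tY=0.6212  stride 1/|dx|=3.8637 1/|dy|=1.0353
    cross y-line → (1,5), t=0.6212
    cross x-line → (0,5), t=1.5841 (wall)
  → r_1 = 1.5841
beam 2: φ=0°, α=300°
  d=(0.5000,-0.8660)  start (1,6)  tX=1.1800 tY=0.6928  stride 1/|dx|=2.0000 1/|dy|=1.1547
    cross y-line → (1,5), t=0.6928
    cross x-line → (2,5), t=1.1800
    cross y-line → (2,4), t=1.8475 (wall)
  → r_2 = 1.8475
beam 3: φ=45°, α=345°
  d=(0.9659,-0.2588)  start (1,6)  tX=0.6108 tY=2.3182  stride 1/|dx|=1.0353 1/|dy|=3.8637
    cross x-line → (2,6), t=0.6108
    cross x-line → (3,6), t=1.6461
    cross y-line → (3,5), t=2.3182
    cross x-line → (4,5), t=2.6814
    cross x-line → (5,5), t=3.7166
    cross x-line → (6,5), t=4.7519
    cross x-line → (7,5), t=5.7872 (wall)
  → r_3 = 5.7872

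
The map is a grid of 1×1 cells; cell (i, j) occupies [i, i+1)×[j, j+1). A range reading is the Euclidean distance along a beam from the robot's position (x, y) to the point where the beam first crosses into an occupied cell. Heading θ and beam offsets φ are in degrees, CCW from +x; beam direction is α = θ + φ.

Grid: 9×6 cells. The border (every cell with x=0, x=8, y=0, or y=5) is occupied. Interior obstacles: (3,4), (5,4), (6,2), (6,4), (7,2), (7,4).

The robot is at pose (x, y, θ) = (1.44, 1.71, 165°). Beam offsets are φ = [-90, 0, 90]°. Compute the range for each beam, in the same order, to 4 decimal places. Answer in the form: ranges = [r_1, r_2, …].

beam 1: φ=-90°, α=75°
  dir = (cos 75°, sin 75°) = (0.2588, 0.9659); from cell (1,1)
  next x-line at t=2.1637, next y-line at t=0.3002; Δt_x=3.8637, Δt_y=1.0353
    y: enter (1,2) at t=0.3002
    y: enter (1,3) at t=1.3355
    x: enter (2,3) at t=2.1637
    y: enter (2,4) at t=2.3708
    y: enter (2,5) at t=3.4061 ← occupied
  → r_1 = 3.4061
beam 2: φ=0°, α=165°
  dir = (cos 165°, sin 165°) = (-0.9659, 0.2588); from cell (1,1)
  next x-line at t=0.4555, next y-line at t=1.1205; Δt_x=1.0353, Δt_y=3.8637
    x: enter (0,1) at t=0.4555 ← occupied
  → r_2 = 0.4555
beam 3: φ=90°, α=255°
  dir = (cos 255°, sin 255°) = (-0.2588, -0.9659); from cell (1,1)
  next x-line at t=1.7000, next y-line at t=0.7350; Δt_x=3.8637, Δt_y=1.0353
    y: enter (1,0) at t=0.7350 ← occupied
  → r_3 = 0.7350

ranges = [3.4061, 0.4555, 0.7350]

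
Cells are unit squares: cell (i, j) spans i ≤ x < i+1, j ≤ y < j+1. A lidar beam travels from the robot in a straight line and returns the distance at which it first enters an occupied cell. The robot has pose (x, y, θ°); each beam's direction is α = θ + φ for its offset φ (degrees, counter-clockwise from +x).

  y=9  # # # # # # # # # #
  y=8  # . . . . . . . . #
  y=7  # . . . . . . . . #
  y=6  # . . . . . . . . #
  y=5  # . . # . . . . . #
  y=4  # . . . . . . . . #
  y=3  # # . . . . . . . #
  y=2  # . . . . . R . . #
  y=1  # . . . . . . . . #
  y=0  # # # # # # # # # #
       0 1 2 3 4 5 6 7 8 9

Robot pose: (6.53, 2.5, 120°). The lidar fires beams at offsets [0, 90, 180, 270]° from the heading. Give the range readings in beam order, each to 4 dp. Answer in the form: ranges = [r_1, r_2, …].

ranges = [7.5056, 3.0000, 1.7321, 2.8521]

beam 1: φ=0°, α=120°
  cosα=-0.5000 sinα=0.8660 | (6,2) | tMaxX 1.0600 tMaxY 0.5774 | tΔX 2.0000 tΔY 1.1547
    t=0.5774 [y] (6,3)
    t=1.0600 [x] (5,3)
    t=1.7321 [y] (5,4)
    t=2.8868 [y] (5,5)
    t=3.0600 [x] (4,5)
    t=4.0415 [y] (4,6)
    t=5.0600 [x] (3,6)
    t=5.1962 [y] (3,7)
    t=6.3509 [y] (3,8)
    t=7.0600 [x] (2,8)
    t=7.5056 [y] (2,9) — stop
  → r_1 = 7.5056
beam 2: φ=90°, α=210°
  cosα=-0.8660 sinα=-0.5000 | (6,2) | tMaxX 0.6120 tMaxY 1.0000 | tΔX 1.1547 tΔY 2.0000
    t=0.6120 [x] (5,2)
    t=1.0000 [y] (5,1)
    t=1.7667 [x] (4,1)
    t=2.9214 [x] (3,1)
    t=3.0000 [y] (3,0) — stop
  → r_2 = 3.0000
beam 3: φ=180°, α=300°
  cosα=0.5000 sinα=-0.8660 | (6,2) | tMaxX 0.9400 tMaxY 0.5774 | tΔX 2.0000 tΔY 1.1547
    t=0.5774 [y] (6,1)
    t=0.9400 [x] (7,1)
    t=1.7321 [y] (7,0) — stop
  → r_3 = 1.7321
beam 4: φ=270°, α=30°
  cosα=0.8660 sinα=0.5000 | (6,2) | tMaxX 0.5427 tMaxY 1.0000 | tΔX 1.1547 tΔY 2.0000
    t=0.5427 [x] (7,2)
    t=1.0000 [y] (7,3)
    t=1.6974 [x] (8,3)
    t=2.8521 [x] (9,3) — stop
  → r_4 = 2.8521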